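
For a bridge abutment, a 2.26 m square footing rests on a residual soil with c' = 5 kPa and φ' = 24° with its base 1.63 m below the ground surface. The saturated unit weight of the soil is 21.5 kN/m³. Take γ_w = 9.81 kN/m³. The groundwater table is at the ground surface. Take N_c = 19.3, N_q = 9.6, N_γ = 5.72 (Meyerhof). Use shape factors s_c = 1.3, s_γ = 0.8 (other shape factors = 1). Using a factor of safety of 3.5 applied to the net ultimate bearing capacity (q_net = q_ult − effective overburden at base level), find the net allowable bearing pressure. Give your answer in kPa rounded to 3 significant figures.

q_all(net) ≈ 99.9 kPa

γ' = 21.5 − 9.81 = 11.69 kN/m³ (submerged throughout). q = 11.69 × 1.63 = 19.055 kPa; the same γ' applies in the ½γBN_γ term.
c·N_c·s_c = 5 × 19.3 × 1.3 = 125.45 kPa
q·N_q = 19.055 × 9.6 = 182.93 kPa
0.5·γ·B·N_γ·s_γ = 0.5 × 11.69 × 2.26 × 5.72 × 0.8 = 60.448 kPa
q_ult = 125.45 + 182.93 + 60.448 = 368.82 kPa.
Net ultimate: q_net = 368.82 − 19.055 = 349.77 kPa.
q_all(net) = 349.77 / 3.5 = 99.934 kPa.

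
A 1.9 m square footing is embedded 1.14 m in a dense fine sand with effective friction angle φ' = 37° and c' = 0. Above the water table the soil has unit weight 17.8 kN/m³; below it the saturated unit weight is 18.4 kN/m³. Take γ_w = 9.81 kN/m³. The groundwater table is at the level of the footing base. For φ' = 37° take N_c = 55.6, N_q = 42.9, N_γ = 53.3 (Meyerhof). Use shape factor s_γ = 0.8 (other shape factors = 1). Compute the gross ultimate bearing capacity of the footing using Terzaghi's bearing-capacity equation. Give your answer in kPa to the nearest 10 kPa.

q_ult ≈ 1220 kPa

Overburden at base level: q = 17.8 × 1.14 = 20.292 kPa.
Below the base the soil is submerged, so the ½γBN_γ term uses γ' = 18.4 − 9.81 = 8.59 kN/m³.
Surcharge term q·N_q = 20.292 × 42.9 = 870.53 kPa; self-weight term 0.5·γ·B·N_γ·s_γ = 0.5 × 8.59 × 1.9 × 53.3 × 0.8 = 347.96 kPa.
q_ult = 870.53 + 347.96 = 1218.5 kPa.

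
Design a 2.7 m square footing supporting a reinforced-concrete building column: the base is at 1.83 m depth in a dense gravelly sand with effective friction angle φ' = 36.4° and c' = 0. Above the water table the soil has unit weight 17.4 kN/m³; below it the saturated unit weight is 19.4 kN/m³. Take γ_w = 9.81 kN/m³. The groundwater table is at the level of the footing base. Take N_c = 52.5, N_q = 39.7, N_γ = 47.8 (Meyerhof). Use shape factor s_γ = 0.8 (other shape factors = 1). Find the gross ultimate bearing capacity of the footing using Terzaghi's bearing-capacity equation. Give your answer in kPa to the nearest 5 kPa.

Overburden at base level: q = 17.4 × 1.83 = 31.842 kPa.
Below the base the soil is submerged, so the ½γBN_γ term uses γ' = 19.4 − 9.81 = 9.59 kN/m³.
Surcharge term q·N_q = 31.842 × 39.7 = 1264.1 kPa; self-weight term 0.5·γ·B·N_γ·s_γ = 0.5 × 9.59 × 2.7 × 47.8 × 0.8 = 495.07 kPa.
q_ult = 1264.1 + 495.07 = 1759.2 kPa.

q_ult ≈ 1760 kPa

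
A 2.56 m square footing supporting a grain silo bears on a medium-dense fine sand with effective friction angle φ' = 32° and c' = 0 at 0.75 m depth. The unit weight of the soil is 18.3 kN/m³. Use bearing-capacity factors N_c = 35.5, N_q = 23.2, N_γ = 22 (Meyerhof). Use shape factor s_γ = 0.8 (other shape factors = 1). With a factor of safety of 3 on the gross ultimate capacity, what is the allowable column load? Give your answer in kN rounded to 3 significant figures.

Overburden at base level: q = 18.3 × 0.75 = 13.725 kPa.
Surcharge term q·N_q = 13.725 × 23.2 = 318.42 kPa; self-weight term 0.5·γ·B·N_γ·s_γ = 0.5 × 18.3 × 2.56 × 22 × 0.8 = 412.26 kPa.
q_ult = 318.42 + 412.26 = 730.68 kPa.
Gross allowable pressure q_all = 730.68 / 3 = 243.56 kPa.
Footing area = 6.5536 m², so allowable column load = 243.56 × 6.5536 = 1596.2 kN.

P_all ≈ 1600 kN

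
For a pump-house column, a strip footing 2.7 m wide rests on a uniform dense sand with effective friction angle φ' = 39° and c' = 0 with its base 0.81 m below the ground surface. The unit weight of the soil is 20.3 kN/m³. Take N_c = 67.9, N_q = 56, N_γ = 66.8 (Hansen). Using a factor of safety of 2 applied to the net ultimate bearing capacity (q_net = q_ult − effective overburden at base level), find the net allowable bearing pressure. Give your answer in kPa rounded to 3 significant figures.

q_all(net) ≈ 1370 kPa

q = γ·D_f = 20.3 × 0.81 = 16.443 kPa.
q·N_q = 16.443 × 56 = 920.81 kPa
0.5·γ·B·N_γ = 0.5 × 20.3 × 2.7 × 66.8 = 1830.7 kPa
q_ult = 920.81 + 1830.7 = 2751.5 kPa.
Net ultimate: q_net = 2751.5 − 16.443 = 2735 kPa.
q_all(net) = 2735 / 2 = 1367.5 kPa.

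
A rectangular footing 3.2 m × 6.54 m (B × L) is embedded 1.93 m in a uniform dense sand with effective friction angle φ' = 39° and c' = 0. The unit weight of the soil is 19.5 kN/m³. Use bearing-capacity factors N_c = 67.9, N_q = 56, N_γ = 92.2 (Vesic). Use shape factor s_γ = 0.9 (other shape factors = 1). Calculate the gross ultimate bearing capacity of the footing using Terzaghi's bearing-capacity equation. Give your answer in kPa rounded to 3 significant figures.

q_ult ≈ 4700 kPa

Effective surcharge at the founding depth q = γ·D_f = 19.5 × 1.93 = 37.635 kPa.
q_ult = q·N_q + 0.5·γ·B·N_γ·s_γ
     = 37.635 × 56 + 0.5 × 19.5 × 3.2 × 92.2 × 0.9
     = 2107.6 + 2589 = 4696.5 kPa.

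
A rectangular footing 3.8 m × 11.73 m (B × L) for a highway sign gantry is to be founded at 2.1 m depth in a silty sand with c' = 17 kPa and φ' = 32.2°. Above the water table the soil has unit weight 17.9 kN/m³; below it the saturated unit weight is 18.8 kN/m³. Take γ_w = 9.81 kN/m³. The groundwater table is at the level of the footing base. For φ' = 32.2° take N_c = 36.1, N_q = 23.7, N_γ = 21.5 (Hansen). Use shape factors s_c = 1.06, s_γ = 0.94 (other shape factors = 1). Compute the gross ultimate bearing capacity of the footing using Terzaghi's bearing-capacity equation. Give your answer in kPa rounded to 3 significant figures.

Effective surcharge at the founding depth q = γ·D_f = 17.9 × 2.1 = 37.59 kPa.
The water table coincides with the base, so in the self-weight term γ → γ' = 8.99 kN/m³.
q_ult = c·N_c·s_c + q·N_q + 0.5·γ·B·N_γ·s_γ
     = 17 × 36.1 × 1.06 + 37.59 × 23.7 + 0.5 × 8.99 × 3.8 × 21.5 × 0.94
     = 650.52 + 890.88 + 345.21 = 1886.6 kPa.

q_ult ≈ 1890 kPa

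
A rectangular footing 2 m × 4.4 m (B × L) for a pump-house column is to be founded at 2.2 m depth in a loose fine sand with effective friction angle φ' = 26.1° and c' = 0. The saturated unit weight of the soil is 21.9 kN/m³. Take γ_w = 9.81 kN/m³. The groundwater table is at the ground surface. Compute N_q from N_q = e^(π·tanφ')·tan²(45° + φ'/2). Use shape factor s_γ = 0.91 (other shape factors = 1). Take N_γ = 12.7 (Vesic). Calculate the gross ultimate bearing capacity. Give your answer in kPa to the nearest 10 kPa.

tan26.1° = 0.4899, so N_q = e^(π×0.4899)·tan²(58.05°) = 4.66 × 2.571 = 11.98.
γ' = 21.9 − 9.81 = 12.09 kN/m³ (submerged throughout). q = 12.09 × 2.2 = 26.598 kPa; the same γ' applies in the ½γBN_γ term.
q·N_q = 26.598 × 11.981 = 318.68 kPa
0.5·γ·B·N_γ·s_γ = 0.5 × 12.09 × 2 × 12.7 × 0.91 = 139.72 kPa
q_ult = 318.68 + 139.72 = 458.41 kPa.

q_ult ≈ 460 kPa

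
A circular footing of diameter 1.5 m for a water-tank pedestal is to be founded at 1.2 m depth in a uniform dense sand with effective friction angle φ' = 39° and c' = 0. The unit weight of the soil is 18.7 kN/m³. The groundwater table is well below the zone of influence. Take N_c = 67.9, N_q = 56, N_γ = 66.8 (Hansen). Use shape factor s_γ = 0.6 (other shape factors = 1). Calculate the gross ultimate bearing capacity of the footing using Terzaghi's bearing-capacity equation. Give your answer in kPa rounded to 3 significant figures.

q_ult ≈ 1820 kPa

Overburden at base level: q = 18.7 × 1.2 = 22.44 kPa.
Surcharge term q·N_q = 22.44 × 56 = 1256.6 kPa; self-weight term 0.5·γ·B·N_γ·s_γ = 0.5 × 18.7 × 1.5 × 66.8 × 0.6 = 562.12 kPa.
q_ult = 1256.6 + 562.12 = 1818.8 kPa.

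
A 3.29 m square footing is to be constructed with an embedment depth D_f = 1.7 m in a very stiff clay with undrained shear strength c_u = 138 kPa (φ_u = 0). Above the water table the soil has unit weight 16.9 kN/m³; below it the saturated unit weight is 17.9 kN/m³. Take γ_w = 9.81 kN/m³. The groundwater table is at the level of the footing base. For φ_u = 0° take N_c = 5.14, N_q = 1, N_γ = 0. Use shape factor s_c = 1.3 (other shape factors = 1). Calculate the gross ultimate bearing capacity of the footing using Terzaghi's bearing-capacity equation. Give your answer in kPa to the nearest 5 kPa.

q_ult ≈ 950 kPa

Overburden at base level: q = 16.9 × 1.7 = 28.73 kPa.
Cohesion term c·N_c·s_c = 138 × 5.14 × 1.3 = 922.12 kPa; surcharge term q·N_q = 28.73 × 1 = 28.73 kPa.
q_ult = 922.12 + 28.73 = 950.85 kPa.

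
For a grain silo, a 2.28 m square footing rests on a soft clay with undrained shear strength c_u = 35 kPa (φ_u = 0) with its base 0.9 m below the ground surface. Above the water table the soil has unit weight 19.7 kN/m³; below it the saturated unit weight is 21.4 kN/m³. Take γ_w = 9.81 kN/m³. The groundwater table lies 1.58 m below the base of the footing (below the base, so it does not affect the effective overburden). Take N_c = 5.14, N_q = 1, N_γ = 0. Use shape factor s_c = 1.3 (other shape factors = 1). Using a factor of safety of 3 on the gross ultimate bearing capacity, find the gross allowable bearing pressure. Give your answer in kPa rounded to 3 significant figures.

q_all ≈ 83.9 kPa

Overburden at base level: q = 19.7 × 0.9 = 17.73 kPa.
Cohesion term c·N_c·s_c = 35 × 5.14 × 1.3 = 233.87 kPa; surcharge term q·N_q = 17.73 × 1 = 17.73 kPa.
q_ult = 233.87 + 17.73 = 251.6 kPa.
q_all = 251.6 / 3 = 83.867 kPa.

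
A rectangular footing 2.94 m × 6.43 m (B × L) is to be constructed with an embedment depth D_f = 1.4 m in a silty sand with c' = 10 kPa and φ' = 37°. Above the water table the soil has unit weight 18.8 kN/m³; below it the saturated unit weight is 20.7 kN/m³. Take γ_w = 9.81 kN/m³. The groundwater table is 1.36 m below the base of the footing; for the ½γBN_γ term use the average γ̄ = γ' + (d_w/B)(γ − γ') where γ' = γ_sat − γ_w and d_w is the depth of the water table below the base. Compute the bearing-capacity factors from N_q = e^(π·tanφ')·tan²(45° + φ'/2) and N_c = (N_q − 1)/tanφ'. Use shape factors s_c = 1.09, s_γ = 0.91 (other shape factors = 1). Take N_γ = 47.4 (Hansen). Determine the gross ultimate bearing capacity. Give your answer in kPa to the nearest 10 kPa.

tan37° = 0.7536, so N_q = e^(π×0.7536)·tan²(63.5°) = 10.669 × 4.023 = 42.92.
N_c = (42.92 − 1)/tan37° = 55.63.
Effective surcharge at the founding depth q = γ·D_f = 18.8 × 1.4 = 26.32 kPa.
With d_w = 1.36 m < B, γ̄ = 10.89 + (1.36/2.94) × (18.8 − 10.89) = 14.549 kN/m³.
q_ult = c·N_c·s_c + q·N_q + 0.5·γ·B·N_γ·s_γ
     = 10 × 55.63 × 1.09 + 26.32 × 42.92 + 0.5 × 14.549 × 2.94 × 47.4 × 0.91
     = 606.36 + 1129.7 + 922.51 = 2658.5 kPa.

q_ult ≈ 2660 kPa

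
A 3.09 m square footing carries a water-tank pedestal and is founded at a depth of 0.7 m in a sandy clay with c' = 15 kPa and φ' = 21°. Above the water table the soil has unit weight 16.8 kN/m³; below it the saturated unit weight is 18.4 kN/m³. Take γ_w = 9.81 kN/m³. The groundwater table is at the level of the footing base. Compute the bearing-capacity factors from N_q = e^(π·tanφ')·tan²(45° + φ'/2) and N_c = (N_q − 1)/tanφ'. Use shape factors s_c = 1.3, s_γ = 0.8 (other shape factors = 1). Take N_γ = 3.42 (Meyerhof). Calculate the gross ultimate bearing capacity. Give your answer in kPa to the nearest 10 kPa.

tan21° = 0.3839, so N_q = e^(π×0.3839)·tan²(55.5°) = 3.34 × 2.117 = 7.07.
N_c = (7.07 − 1)/tan21° = 15.81.
q = γ·D_f = 16.8 × 0.7 = 11.76 kPa.
For the ½γBN_γ term take γ' = 18.4 − 9.81 = 8.59 kN/m³ (soil below base is submerged).
c·N_c·s_c = 15 × 15.815 × 1.3 = 308.39 kPa
q·N_q = 11.76 × 7.0708 = 83.152 kPa
0.5·γ·B·N_γ·s_γ = 0.5 × 8.59 × 3.09 × 3.42 × 0.8 = 36.311 kPa
q_ult = 308.39 + 83.152 + 36.311 = 427.85 kPa.

q_ult ≈ 430 kPa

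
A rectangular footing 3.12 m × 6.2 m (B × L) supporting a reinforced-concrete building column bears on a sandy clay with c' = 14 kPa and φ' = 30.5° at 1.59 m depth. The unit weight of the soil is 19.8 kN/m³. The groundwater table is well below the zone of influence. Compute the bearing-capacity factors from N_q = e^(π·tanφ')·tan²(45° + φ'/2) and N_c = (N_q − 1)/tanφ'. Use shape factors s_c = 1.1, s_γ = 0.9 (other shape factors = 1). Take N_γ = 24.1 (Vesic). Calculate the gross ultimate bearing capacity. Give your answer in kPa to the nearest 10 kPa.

tan30.5° = 0.589, so N_q = e^(π×0.589)·tan²(60.25°) = 6.363 × 3.061 = 19.48.
N_c = (19.48 − 1)/tan30.5° = 31.37.
q = γ·D_f = 19.8 × 1.59 = 31.482 kPa.
c·N_c·s_c = 14 × 31.372 × 1.1 = 483.13 kPa
q·N_q = 31.482 × 19.479 = 613.25 kPa
0.5·γ·B·N_γ·s_γ = 0.5 × 19.8 × 3.12 × 24.1 × 0.9 = 669.96 kPa
q_ult = 483.13 + 613.25 + 669.96 = 1766.3 kPa.

q_ult ≈ 1770 kPa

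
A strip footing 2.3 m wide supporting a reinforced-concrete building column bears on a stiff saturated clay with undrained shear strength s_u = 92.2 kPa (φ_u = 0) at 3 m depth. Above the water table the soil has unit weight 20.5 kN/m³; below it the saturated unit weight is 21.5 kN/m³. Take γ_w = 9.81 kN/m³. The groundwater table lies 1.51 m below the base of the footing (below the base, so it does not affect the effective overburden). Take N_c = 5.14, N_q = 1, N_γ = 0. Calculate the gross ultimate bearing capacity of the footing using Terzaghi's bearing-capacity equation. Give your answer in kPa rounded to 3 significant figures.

Overburden at base level: q = 20.5 × 3 = 61.5 kPa.
Cohesion term c·N_c = 92.2 × 5.14 = 473.91 kPa; surcharge term q·N_q = 61.5 × 1 = 61.5 kPa.
q_ult = 473.91 + 61.5 = 535.41 kPa.

q_ult ≈ 535 kPa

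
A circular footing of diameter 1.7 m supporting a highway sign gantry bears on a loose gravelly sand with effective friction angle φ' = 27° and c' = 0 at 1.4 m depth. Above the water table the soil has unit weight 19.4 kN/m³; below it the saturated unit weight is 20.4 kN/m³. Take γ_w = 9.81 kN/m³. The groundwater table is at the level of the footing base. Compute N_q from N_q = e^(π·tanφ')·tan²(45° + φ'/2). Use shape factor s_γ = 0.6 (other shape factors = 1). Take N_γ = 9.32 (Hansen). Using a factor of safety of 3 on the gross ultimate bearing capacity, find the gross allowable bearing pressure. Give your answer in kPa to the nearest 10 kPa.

N_q = e^(π·tan27°)·tan²(58.5°) = 13.2.
Effective surcharge at the founding depth q = γ·D_f = 19.4 × 1.4 = 27.16 kPa.
The water table coincides with the base, so in the self-weight term γ → γ' = 10.59 kN/m³.
q_ult = q·N_q + 0.5·γ·B·N_γ·s_γ
     = 27.16 × 13.199 + 0.5 × 10.59 × 1.7 × 9.32 × 0.6
     = 358.49 + 50.336 = 408.83 kPa.
q_all = 408.83 / 3 = 136.28 kPa.

q_all ≈ 140 kPa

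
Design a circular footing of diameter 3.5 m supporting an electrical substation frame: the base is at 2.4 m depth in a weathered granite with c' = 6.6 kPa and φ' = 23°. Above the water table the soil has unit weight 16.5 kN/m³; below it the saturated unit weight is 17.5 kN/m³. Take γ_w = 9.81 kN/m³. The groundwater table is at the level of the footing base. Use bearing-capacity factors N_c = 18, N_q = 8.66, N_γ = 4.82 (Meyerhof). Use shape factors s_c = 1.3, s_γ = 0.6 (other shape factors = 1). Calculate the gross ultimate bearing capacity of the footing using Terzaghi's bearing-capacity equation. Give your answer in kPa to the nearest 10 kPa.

Effective surcharge at the founding depth q = γ·D_f = 16.5 × 2.4 = 39.6 kPa.
The water table coincides with the base, so in the self-weight term γ → γ' = 7.69 kN/m³.
q_ult = c·N_c·s_c + q·N_q + 0.5·γ·B·N_γ·s_γ
     = 6.6 × 18 × 1.3 + 39.6 × 8.66 + 0.5 × 7.69 × 3.5 × 4.82 × 0.6
     = 154.44 + 342.94 + 38.919 = 536.3 kPa.

q_ult ≈ 540 kPa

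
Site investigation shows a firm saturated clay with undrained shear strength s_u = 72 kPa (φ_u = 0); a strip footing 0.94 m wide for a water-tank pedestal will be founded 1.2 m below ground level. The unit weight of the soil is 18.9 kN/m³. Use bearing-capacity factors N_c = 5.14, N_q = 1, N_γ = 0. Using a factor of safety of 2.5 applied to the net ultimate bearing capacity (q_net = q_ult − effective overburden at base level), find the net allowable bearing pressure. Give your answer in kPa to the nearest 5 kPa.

Effective surcharge at the founding depth q = γ·D_f = 18.9 × 1.2 = 22.68 kPa.
q_ult = c·N_c + q·N_q
     = 72 × 5.14 + 22.68 × 1
     = 370.08 + 22.68 = 392.76 kPa.
Net ultimate: q_net = 392.76 − 22.68 = 370.08 kPa.
q_all(net) = 370.08 / 2.5 = 148.03 kPa.

q_all(net) ≈ 150 kPa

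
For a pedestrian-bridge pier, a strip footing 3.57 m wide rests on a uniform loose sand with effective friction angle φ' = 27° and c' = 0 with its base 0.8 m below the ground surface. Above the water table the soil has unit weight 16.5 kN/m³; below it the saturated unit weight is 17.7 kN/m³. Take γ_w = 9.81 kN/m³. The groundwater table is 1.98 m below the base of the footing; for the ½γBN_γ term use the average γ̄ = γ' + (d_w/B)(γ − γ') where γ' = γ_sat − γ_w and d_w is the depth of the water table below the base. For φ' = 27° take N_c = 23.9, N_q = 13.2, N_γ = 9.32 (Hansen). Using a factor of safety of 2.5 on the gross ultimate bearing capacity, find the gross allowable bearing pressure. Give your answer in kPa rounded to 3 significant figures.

Effective surcharge at the founding depth q = γ·D_f = 16.5 × 0.8 = 13.2 kPa.
With d_w = 1.98 m < B, γ̄ = 7.89 + (1.98/3.57) × (16.5 − 7.89) = 12.665 kN/m³.
q_ult = q·N_q + 0.5·γ·B·N_γ
     = 13.2 × 13.2 + 0.5 × 12.665 × 3.57 × 9.32
     = 174.24 + 210.7 = 384.94 kPa.
q_all = 384.94 / 2.5 = 153.98 kPa.

q_all ≈ 154 kPa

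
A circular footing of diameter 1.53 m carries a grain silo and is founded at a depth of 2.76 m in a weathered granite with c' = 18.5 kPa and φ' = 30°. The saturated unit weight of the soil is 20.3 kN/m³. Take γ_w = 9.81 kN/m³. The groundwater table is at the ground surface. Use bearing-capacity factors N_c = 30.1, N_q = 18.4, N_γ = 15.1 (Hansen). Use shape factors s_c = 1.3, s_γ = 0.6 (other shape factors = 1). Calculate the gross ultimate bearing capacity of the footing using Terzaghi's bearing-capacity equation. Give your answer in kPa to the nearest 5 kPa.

q_ult ≈ 1330 kPa

Water table at ground surface, so effective unit weight γ' = 20.3 − 9.81 = 10.49 kN/m³ is used throughout; overburden q = 10.49 × 2.76 = 28.952 kPa; the same γ' applies in the ½γBN_γ term.
Cohesion term c·N_c·s_c = 18.5 × 30.1 × 1.3 = 723.91 kPa; surcharge term q·N_q = 28.952 × 18.4 = 532.72 kPa; self-weight term 0.5·γ·B·N_γ·s_γ = 0.5 × 10.49 × 1.53 × 15.1 × 0.6 = 72.705 kPa.
q_ult = 723.91 + 532.72 + 72.705 = 1329.3 kPa.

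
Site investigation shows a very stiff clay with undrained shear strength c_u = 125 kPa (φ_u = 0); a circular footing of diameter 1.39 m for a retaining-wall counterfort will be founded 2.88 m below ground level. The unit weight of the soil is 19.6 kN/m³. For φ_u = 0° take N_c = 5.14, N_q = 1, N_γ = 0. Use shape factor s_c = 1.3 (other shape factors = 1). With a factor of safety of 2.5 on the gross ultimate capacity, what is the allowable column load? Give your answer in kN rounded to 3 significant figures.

Overburden at base level: q = 19.6 × 2.88 = 56.448 kPa.
Cohesion term c·N_c·s_c = 125 × 5.14 × 1.3 = 835.25 kPa; surcharge term q·N_q = 56.448 × 1 = 56.448 kPa.
q_ult = 835.25 + 56.448 = 891.7 kPa.
Gross allowable pressure q_all = 891.7 / 2.5 = 356.68 kPa.
Footing area = 1.5175 m², so allowable column load = 356.68 × 1.5175 = 541.26 kN.

P_all ≈ 541 kN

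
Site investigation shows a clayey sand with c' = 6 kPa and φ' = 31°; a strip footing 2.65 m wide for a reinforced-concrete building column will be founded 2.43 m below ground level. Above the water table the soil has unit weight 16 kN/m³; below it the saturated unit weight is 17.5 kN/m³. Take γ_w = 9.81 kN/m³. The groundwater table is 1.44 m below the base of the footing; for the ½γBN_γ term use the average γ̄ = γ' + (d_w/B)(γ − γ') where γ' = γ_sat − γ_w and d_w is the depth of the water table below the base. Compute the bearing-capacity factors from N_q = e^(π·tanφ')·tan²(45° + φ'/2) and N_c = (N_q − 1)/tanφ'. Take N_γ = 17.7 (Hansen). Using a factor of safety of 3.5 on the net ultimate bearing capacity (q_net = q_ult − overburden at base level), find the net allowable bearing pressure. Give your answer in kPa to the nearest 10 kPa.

q_all(net) ≈ 360 kPa

N_q = e^(π·tan31°)·tan²(60.5°) = 20.63; N_c = (N_q − 1)/tanφ' = 32.67.
Effective surcharge at the founding depth q = γ·D_f = 16 × 2.43 = 38.88 kPa.
With d_w = 1.44 m < B, γ̄ = 7.69 + (1.44/2.65) × (16 − 7.69) = 12.206 kN/m³.
q_ult = c·N_c + q·N_q + 0.5·γ·B·N_γ
     = 6 × 32.671 + 38.88 × 20.631 + 0.5 × 12.206 × 2.65 × 17.7
     = 196.03 + 802.13 + 286.25 = 1284.4 kPa.
q_net = 1284.4 − 38.88 = 1245.5 kPa.
q_all(net) = 1245.5 / 3.5 = 355.86 kPa.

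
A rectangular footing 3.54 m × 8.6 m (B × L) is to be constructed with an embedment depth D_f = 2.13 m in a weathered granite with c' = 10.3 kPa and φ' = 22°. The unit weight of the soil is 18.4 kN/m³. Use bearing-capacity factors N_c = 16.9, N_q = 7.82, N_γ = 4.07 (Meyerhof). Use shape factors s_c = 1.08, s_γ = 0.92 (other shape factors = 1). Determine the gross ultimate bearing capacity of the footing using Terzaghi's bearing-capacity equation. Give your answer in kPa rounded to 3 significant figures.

q_ult ≈ 616 kPa

Effective surcharge at the founding depth q = γ·D_f = 18.4 × 2.13 = 39.192 kPa.
q_ult = c·N_c·s_c + q·N_q + 0.5·γ·B·N_γ·s_γ
     = 10.3 × 16.9 × 1.08 + 39.192 × 7.82 + 0.5 × 18.4 × 3.54 × 4.07 × 0.92
     = 188 + 306.48 + 121.95 = 616.42 kPa.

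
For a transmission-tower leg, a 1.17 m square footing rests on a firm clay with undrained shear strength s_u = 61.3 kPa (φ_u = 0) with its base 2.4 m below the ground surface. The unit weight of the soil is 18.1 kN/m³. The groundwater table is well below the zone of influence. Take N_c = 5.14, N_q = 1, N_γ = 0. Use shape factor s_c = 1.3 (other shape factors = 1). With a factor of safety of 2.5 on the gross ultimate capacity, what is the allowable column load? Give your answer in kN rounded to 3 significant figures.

P_all ≈ 248 kN

q = γ·D_f = 18.1 × 2.4 = 43.44 kPa.
c·N_c·s_c = 61.3 × 5.14 × 1.3 = 409.61 kPa
q·N_q = 43.44 × 1 = 43.44 kPa
q_ult = 409.61 + 43.44 = 453.05 kPa.
Gross allowable pressure q_all = 453.05 / 2.5 = 181.22 kPa.
Footing area = 1.3689 m², so allowable column load = 181.22 × 1.3689 = 248.07 kN.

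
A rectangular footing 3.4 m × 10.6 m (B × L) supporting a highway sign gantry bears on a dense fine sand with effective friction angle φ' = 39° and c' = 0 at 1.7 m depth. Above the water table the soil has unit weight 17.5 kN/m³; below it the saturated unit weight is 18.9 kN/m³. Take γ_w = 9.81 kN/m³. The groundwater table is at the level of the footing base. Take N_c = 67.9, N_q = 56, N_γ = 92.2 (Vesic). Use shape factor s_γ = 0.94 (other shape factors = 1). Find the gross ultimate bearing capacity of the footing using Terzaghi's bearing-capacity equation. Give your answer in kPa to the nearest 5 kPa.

q = γ·D_f = 17.5 × 1.7 = 29.75 kPa.
For the ½γBN_γ term take γ' = 18.9 − 9.81 = 9.09 kN/m³ (soil below base is submerged).
q·N_q = 29.75 × 56 = 1666 kPa
0.5·γ·B·N_γ·s_γ = 0.5 × 9.09 × 3.4 × 92.2 × 0.94 = 1339.3 kPa
q_ult = 1666 + 1339.3 = 3005.3 kPa.

q_ult ≈ 3005 kPa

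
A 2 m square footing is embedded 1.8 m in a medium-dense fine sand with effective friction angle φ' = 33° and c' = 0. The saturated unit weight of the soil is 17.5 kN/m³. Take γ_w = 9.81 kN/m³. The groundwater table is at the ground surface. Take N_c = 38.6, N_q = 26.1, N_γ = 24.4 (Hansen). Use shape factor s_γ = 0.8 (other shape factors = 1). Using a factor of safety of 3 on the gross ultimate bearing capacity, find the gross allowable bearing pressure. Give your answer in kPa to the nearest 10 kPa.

Water table at ground surface, so effective unit weight γ' = 17.5 − 9.81 = 7.69 kN/m³ is used throughout; overburden q = 7.69 × 1.8 = 13.842 kPa; the same γ' applies in the ½γBN_γ term.
Surcharge term q·N_q = 13.842 × 26.1 = 361.28 kPa; self-weight term 0.5·γ·B·N_γ·s_γ = 0.5 × 7.69 × 2 × 24.4 × 0.8 = 150.11 kPa.
q_ult = 361.28 + 150.11 = 511.38 kPa.
q_all = 511.38 / 3 = 170.46 kPa.

q_all ≈ 170 kPa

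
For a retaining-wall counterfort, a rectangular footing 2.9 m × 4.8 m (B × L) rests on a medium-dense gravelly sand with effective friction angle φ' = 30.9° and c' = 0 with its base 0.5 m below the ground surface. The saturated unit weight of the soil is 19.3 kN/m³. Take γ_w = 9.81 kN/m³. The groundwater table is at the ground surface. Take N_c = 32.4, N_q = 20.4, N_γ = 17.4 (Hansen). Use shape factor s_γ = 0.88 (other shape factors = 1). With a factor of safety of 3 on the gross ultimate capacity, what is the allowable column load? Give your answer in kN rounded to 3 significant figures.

Water table at ground surface, so effective unit weight γ' = 19.3 − 9.81 = 9.49 kN/m³ is used throughout; overburden q = 9.49 × 0.5 = 4.745 kPa; the same γ' applies in the ½γBN_γ term.
Surcharge term q·N_q = 4.745 × 20.4 = 96.798 kPa; self-weight term 0.5·γ·B·N_γ·s_γ = 0.5 × 9.49 × 2.9 × 17.4 × 0.88 = 210.7 kPa.
q_ult = 96.798 + 210.7 = 307.5 kPa.
Gross allowable pressure q_all = 307.5 / 3 = 102.5 kPa.
Footing area = 13.92 m², so allowable column load = 102.5 × 13.92 = 1426.8 kN.

P_all ≈ 1430 kN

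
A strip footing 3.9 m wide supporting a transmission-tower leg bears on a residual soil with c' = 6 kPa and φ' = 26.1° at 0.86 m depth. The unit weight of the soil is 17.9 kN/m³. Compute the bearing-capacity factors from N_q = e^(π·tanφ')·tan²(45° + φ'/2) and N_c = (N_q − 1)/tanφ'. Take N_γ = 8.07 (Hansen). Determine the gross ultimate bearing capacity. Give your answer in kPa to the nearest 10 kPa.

tan26.1° = 0.4899, so N_q = e^(π×0.4899)·tan²(58.05°) = 4.66 × 2.571 = 11.98.
N_c = (11.98 − 1)/tan26.1° = 22.42.
q = γ·D_f = 17.9 × 0.86 = 15.394 kPa.
c·N_c = 6 × 22.416 = 134.5 kPa
q·N_q = 15.394 × 11.981 = 184.44 kPa
0.5·γ·B·N_γ = 0.5 × 17.9 × 3.9 × 8.07 = 281.68 kPa
q_ult = 134.5 + 184.44 + 281.68 = 600.62 kPa.

q_ult ≈ 600 kPa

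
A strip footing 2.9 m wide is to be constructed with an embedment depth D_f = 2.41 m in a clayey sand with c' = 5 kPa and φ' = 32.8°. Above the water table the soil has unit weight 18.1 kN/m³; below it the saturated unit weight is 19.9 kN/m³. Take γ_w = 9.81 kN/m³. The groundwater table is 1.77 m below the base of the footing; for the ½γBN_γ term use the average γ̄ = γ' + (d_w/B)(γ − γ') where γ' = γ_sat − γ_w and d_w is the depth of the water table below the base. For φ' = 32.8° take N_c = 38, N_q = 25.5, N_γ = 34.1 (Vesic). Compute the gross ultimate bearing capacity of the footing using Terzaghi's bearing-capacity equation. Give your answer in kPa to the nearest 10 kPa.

Effective surcharge at the founding depth q = γ·D_f = 18.1 × 2.41 = 43.621 kPa.
With d_w = 1.77 m < B, γ̄ = 10.09 + (1.77/2.9) × (18.1 − 10.09) = 14.979 kN/m³.
q_ult = c·N_c + q·N_q + 0.5·γ·B·N_γ
     = 5 × 38 + 43.621 × 25.5 + 0.5 × 14.979 × 2.9 × 34.1
     = 190 + 1112.3 + 740.63 = 2043 kPa.

q_ult ≈ 2040 kPa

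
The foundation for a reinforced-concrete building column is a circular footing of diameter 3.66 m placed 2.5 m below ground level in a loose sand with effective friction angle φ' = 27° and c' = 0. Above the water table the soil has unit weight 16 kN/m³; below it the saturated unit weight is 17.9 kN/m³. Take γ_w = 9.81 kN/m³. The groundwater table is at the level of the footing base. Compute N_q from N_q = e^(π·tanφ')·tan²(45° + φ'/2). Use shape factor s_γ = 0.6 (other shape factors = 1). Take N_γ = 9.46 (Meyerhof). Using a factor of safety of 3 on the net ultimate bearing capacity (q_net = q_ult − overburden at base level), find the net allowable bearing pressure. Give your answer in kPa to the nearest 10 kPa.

N_q = e^(π·tan27°)·tan²(58.5°) = 13.2.
Effective surcharge at the founding depth q = γ·D_f = 16 × 2.5 = 40 kPa.
The water table coincides with the base, so in the self-weight term γ → γ' = 8.09 kN/m³.
q_ult = q·N_q + 0.5·γ·B·N_γ·s_γ
     = 40 × 13.199 + 0.5 × 8.09 × 3.66 × 9.46 × 0.6
     = 527.97 + 84.031 = 612 kPa.
q_net = 612 − 40 = 572 kPa.
q_all(net) = 572 / 3 = 190.67 kPa.

q_all(net) ≈ 190 kPa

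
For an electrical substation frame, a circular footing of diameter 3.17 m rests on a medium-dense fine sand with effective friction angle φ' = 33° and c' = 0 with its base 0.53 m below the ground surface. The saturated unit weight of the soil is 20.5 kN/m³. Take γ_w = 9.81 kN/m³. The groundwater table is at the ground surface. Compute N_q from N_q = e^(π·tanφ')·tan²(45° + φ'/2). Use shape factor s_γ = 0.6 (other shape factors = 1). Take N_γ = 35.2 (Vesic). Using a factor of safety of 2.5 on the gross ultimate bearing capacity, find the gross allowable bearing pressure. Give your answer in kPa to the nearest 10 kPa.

q_all ≈ 200 kPa

N_q = e^(π·tan33°)·tan²(61.5°) = 26.09.
γ' = 20.5 − 9.81 = 10.69 kN/m³ (submerged throughout). q = 10.69 × 0.53 = 5.6657 kPa; the same γ' applies in the ½γBN_γ term.
q·N_q = 5.6657 × 26.092 = 147.83 kPa
0.5·γ·B·N_γ·s_γ = 0.5 × 10.69 × 3.17 × 35.2 × 0.6 = 357.85 kPa
q_ult = 147.83 + 357.85 = 505.68 kPa.
q_all = 505.68 / 2.5 = 202.27 kPa.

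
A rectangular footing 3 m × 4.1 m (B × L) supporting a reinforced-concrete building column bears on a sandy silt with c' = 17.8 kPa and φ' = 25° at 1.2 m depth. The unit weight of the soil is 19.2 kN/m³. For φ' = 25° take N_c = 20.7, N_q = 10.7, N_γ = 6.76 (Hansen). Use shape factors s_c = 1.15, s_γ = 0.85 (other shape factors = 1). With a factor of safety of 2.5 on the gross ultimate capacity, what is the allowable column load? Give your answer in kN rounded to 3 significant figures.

P_all ≈ 4110 kN

q = γ·D_f = 19.2 × 1.2 = 23.04 kPa.
c·N_c·s_c = 17.8 × 20.7 × 1.15 = 423.73 kPa
q·N_q = 23.04 × 10.7 = 246.53 kPa
0.5·γ·B·N_γ·s_γ = 0.5 × 19.2 × 3 × 6.76 × 0.85 = 165.48 kPa
q_ult = 423.73 + 246.53 + 165.48 = 835.74 kPa.
Gross allowable pressure q_all = 835.74 / 2.5 = 334.3 kPa.
Footing area = 12.3 m², so allowable column load = 334.3 × 12.3 = 4111.8 kN.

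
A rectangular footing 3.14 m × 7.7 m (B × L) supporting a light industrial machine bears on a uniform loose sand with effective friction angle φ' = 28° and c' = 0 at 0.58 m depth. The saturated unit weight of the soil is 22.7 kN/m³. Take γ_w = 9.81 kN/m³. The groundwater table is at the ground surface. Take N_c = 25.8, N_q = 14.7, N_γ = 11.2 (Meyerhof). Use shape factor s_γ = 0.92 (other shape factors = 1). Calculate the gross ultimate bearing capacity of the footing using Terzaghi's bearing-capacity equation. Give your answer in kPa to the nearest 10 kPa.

q_ult ≈ 320 kPa

With the water table at the surface the whole profile is submerged: γ' = 22.7 − 9.81 = 12.89 kN/m³, so q = γ'·D_f = 7.4762 kPa; the same γ' applies in the ½γBN_γ term.
q_ult = q·N_q + 0.5·γ·B·N_γ·s_γ
     = 7.4762 × 14.7 + 0.5 × 12.89 × 3.14 × 11.2 × 0.92
     = 109.9 + 208.53 = 318.43 kPa.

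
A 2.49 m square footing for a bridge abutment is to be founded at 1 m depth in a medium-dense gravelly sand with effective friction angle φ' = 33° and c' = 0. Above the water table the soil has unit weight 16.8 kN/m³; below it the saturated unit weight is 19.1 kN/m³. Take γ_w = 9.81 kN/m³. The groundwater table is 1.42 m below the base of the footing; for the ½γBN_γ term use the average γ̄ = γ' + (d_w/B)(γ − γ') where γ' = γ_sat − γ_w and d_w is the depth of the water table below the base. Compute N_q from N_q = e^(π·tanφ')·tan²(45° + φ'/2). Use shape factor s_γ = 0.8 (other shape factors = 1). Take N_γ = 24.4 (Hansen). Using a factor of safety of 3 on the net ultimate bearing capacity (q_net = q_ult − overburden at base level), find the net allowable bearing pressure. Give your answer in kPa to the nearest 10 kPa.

q_all(net) ≈ 250 kPa

N_q = e^(π·tan33°)·tan²(61.5°) = 26.09.
Effective surcharge at the founding depth q = γ·D_f = 16.8 × 1 = 16.8 kPa.
With d_w = 1.42 m < B, γ̄ = 9.29 + (1.42/2.49) × (16.8 − 9.29) = 13.573 kN/m³.
q_ult = q·N_q + 0.5·γ·B·N_γ·s_γ
     = 16.8 × 26.092 + 0.5 × 13.573 × 2.49 × 24.4 × 0.8
     = 438.35 + 329.85 = 768.2 kPa.
q_net = 768.2 − 16.8 = 751.4 kPa.
q_all(net) = 751.4 / 3 = 250.47 kPa.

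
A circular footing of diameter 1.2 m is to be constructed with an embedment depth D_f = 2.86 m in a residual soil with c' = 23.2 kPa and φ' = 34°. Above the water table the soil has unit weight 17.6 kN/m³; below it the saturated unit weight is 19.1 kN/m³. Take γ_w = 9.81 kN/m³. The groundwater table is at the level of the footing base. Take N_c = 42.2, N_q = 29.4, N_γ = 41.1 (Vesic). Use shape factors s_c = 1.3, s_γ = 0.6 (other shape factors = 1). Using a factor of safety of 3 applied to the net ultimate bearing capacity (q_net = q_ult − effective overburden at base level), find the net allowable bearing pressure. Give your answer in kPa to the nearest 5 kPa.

q = γ·D_f = 17.6 × 2.86 = 50.336 kPa.
For the ½γBN_γ term take γ' = 19.1 − 9.81 = 9.29 kN/m³ (soil below base is submerged).
c·N_c·s_c = 23.2 × 42.2 × 1.3 = 1272.8 kPa
q·N_q = 50.336 × 29.4 = 1479.9 kPa
0.5·γ·B·N_γ·s_γ = 0.5 × 9.29 × 1.2 × 41.1 × 0.6 = 137.45 kPa
q_ult = 1272.8 + 1479.9 + 137.45 = 2890.1 kPa.
Net ultimate: q_net = 2890.1 − 50.336 = 2839.7 kPa.
q_all(net) = 2839.7 / 3 = 946.58 kPa.

q_all(net) ≈ 945 kPa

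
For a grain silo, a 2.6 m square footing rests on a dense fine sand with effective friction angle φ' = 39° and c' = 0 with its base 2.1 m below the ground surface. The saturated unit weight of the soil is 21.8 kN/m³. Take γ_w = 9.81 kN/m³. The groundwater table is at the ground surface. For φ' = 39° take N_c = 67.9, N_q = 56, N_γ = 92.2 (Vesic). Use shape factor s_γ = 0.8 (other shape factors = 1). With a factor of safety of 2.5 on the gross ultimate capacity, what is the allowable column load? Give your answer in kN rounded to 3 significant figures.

P_all ≈ 6920 kN

γ' = 21.8 − 9.81 = 11.99 kN/m³ (submerged throughout). q = 11.99 × 2.1 = 25.179 kPa; the same γ' applies in the ½γBN_γ term.
q·N_q = 25.179 × 56 = 1410 kPa
0.5·γ·B·N_γ·s_γ = 0.5 × 11.99 × 2.6 × 92.2 × 0.8 = 1149.7 kPa
q_ult = 1410 + 1149.7 = 2559.7 kPa.
Gross allowable pressure q_all = 2559.7 / 2.5 = 1023.9 kPa.
Footing area = 6.76 m², so allowable column load = 1023.9 × 6.76 = 6921.5 kN.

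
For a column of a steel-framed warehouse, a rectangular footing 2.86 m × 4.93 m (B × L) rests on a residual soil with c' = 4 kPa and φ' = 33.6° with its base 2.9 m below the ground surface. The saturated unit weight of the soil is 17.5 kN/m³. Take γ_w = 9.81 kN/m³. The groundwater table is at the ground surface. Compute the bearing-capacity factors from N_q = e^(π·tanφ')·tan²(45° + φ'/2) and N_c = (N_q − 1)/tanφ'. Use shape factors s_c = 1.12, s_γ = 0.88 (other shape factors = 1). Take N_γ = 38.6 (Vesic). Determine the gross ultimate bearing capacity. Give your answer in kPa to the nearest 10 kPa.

q_ult ≈ 1180 kPa

tan33.6° = 0.6644, so N_q = e^(π×0.6644)·tan²(61.8°) = 8.063 × 3.478 = 28.04.
N_c = (28.04 − 1)/tan33.6° = 40.7.
Water table at ground surface, so effective unit weight γ' = 17.5 − 9.81 = 7.69 kN/m³ is used throughout; overburden q = 7.69 × 2.9 = 22.301 kPa; the same γ' applies in the ½γBN_γ term.
Cohesion term c·N_c·s_c = 4 × 40.705 × 1.12 = 182.36 kPa; surcharge term q·N_q = 22.301 × 28.044 = 625.41 kPa; self-weight term 0.5·γ·B·N_γ·s_γ = 0.5 × 7.69 × 2.86 × 38.6 × 0.88 = 373.54 kPa.
q_ult = 182.36 + 625.41 + 373.54 = 1181.3 kPa.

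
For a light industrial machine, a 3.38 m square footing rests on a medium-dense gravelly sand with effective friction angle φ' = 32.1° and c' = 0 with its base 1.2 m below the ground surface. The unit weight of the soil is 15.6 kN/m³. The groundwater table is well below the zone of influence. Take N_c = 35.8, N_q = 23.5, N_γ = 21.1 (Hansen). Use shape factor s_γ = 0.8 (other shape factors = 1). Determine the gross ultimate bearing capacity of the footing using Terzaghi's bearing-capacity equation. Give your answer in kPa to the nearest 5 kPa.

q_ult ≈ 885 kPa

Overburden at base level: q = 15.6 × 1.2 = 18.72 kPa.
Surcharge term q·N_q = 18.72 × 23.5 = 439.92 kPa; self-weight term 0.5·γ·B·N_γ·s_γ = 0.5 × 15.6 × 3.38 × 21.1 × 0.8 = 445.02 kPa.
q_ult = 439.92 + 445.02 = 884.94 kPa.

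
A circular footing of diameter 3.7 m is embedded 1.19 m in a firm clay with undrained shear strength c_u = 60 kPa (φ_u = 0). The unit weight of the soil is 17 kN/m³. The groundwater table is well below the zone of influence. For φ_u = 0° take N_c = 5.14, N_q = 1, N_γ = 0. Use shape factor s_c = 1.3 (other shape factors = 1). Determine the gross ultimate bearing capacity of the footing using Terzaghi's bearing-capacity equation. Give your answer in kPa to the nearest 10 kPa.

q = γ·D_f = 17 × 1.19 = 20.23 kPa.
c·N_c·s_c = 60 × 5.14 × 1.3 = 400.92 kPa
q·N_q = 20.23 × 1 = 20.23 kPa
q_ult = 400.92 + 20.23 = 421.15 kPa.

q_ult ≈ 420 kPa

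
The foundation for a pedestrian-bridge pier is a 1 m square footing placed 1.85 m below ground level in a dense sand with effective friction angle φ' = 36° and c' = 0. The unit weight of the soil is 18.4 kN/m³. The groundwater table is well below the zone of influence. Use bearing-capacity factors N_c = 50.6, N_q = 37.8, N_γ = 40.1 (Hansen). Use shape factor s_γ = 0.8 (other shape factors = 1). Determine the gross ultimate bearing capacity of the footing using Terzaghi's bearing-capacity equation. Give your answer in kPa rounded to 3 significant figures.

q = γ·D_f = 18.4 × 1.85 = 34.04 kPa.
q·N_q = 34.04 × 37.8 = 1286.7 kPa
0.5·γ·B·N_γ·s_γ = 0.5 × 18.4 × 1 × 40.1 × 0.8 = 295.14 kPa
q_ult = 1286.7 + 295.14 = 1581.8 kPa.

q_ult ≈ 1580 kPa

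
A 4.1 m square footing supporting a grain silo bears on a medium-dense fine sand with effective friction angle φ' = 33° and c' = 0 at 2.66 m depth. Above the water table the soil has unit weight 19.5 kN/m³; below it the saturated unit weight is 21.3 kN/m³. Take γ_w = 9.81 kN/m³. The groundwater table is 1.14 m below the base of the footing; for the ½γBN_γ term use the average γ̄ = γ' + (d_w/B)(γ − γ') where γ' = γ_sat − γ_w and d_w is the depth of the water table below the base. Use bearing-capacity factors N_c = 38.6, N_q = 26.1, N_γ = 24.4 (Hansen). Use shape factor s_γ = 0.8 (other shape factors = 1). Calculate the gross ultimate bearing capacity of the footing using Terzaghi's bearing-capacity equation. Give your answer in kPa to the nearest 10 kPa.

q_ult ≈ 1900 kPa

Overburden at base level: q = 19.5 × 2.66 = 51.87 kPa.
The water table is 1.14 m below the base (< B = 4.1 m), so the ½γBN_γ term uses γ̄ = γ' + (d_w/B)(γ − γ') = 11.49 + (1.14/4.1)(19.5 − 11.49) = 13.717 kN/m³.
Surcharge term q·N_q = 51.87 × 26.1 = 1353.8 kPa; self-weight term 0.5·γ·B·N_γ·s_γ = 0.5 × 13.717 × 4.1 × 24.4 × 0.8 = 548.91 kPa.
q_ult = 1353.8 + 548.91 = 1902.7 kPa.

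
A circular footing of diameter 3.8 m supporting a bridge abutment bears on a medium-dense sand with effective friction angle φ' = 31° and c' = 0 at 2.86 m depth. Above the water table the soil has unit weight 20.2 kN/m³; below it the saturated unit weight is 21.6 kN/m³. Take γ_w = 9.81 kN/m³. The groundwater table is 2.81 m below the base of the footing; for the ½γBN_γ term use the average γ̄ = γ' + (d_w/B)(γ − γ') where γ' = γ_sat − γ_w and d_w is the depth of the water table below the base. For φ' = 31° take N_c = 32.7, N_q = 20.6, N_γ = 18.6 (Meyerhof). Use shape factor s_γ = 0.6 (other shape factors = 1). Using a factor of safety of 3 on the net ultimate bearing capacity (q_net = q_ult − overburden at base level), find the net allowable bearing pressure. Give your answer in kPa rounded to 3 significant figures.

Overburden at base level: q = 20.2 × 2.86 = 57.772 kPa.
The water table is 2.81 m below the base (< B = 3.8 m), so the ½γBN_γ term uses γ̄ = γ' + (d_w/B)(γ − γ') = 11.79 + (2.81/3.8)(20.2 − 11.79) = 18.009 kN/m³.
Surcharge term q·N_q = 57.772 × 20.6 = 1190.1 kPa; self-weight term 0.5·γ·B·N_γ·s_γ = 0.5 × 18.009 × 3.8 × 18.6 × 0.6 = 381.86 kPa.
q_ult = 1190.1 + 381.86 = 1572 kPa.
q_net = 1572 − 57.772 = 1514.2 kPa.
q_all(net) = 1514.2 / 3 = 504.73 kPa.

q_all(net) ≈ 505 kPa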